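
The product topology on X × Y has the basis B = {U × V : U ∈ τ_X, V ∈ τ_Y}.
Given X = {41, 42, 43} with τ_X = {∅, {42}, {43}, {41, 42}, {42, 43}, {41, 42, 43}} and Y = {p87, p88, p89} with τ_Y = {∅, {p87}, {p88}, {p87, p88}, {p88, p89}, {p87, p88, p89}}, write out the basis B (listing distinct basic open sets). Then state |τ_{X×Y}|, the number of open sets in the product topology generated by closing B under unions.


Basis B = {∅ × ∅, {42} × {p87}, {42} × {p88}, {43} × {p87}, {43} × {p88}, {41, 42} × {p87}, {41, 42} × {p88}, {42} × {p87, p88}, {42, 43} × {p87}, {42} × {p88, p89}, {42, 43} × {p88}, {43} × {p87, p88}, {43} × {p88, p89}, {41, 42, 43} × {p87}, {41, 42, 43} × {p88}, {42} × {p87, p88, p89}, {43} × {p87, p88, p89}, {41, 42} × {p87, p88}, {41, 42} × {p88, p89}, {42, 43} × {p87, p88}, {42, 43} × {p88, p89}, {41, 42} × {p87, p88, p89}, {41, 42, 43} × {p87, p88}, {41, 42, 43} × {p88, p89}, {42, 43} × {p87, p88, p89}, {41, 42, 43} × {p87, p88, p89}}; |τ_{X×Y}| = 108.

Enumerate products U × V with U ∈ τ_X, V ∈ τ_Y (deduplicated):
  ∅ × ∅ = {} (∅)
  {42} × {p87} = {(42,p87)}
  {42} × {p88} = {(42,p88)}
  {43} × {p87} = {(43,p87)}
  {43} × {p88} = {(43,p88)}
  {41, 42} × {p87} = {(41,p87), (42,p87)}
  {41, 42} × {p88} = {(41,p88), (42,p88)}
  {42} × {p87, p88} = {(42,p87), (42,p88)}
  {42, 43} × {p87} = {(42,p87), (43,p87)}
  {42} × {p88, p89} = {(42,p88), (42,p89)}
  {42, 43} × {p88} = {(42,p88), (43,p88)}
  {43} × {p87, p88} = {(43,p87), (43,p88)}
  {43} × {p88, p89} = {(43,p88), (43,p89)}
  {41, 42, 43} × {p87} = {(41,p87), (42,p87), (43,p87)}
  {41, 42, 43} × {p88} = {(41,p88), (42,p88), (43,p88)}
  {42} × {p87, p88, p89} = {(42,p87), (42,p88), (42,p89)}
  {43} × {p87, p88, p89} = {(43,p87), (43,p88), (43,p89)}
  {41, 42} × {p87, p88} = {(41,p87), (41,p88), (42,p87), (42,p88)}
  {41, 42} × {p88, p89} = {(41,p88), (41,p89), (42,p88), (42,p89)}
  {42, 43} × {p87, p88} = {(42,p87), (42,p88), (43,p87), (43,p88)}
  {42, 43} × {p88, p89} = {(42,p88), (42,p89), (43,p88), (43,p89)}
  {41, 42} × {p87, p88, p89} = {(41,p87), (41,p88), (41,p89), (42,p87), (42,p88), (42,p89)}
  {41, 42, 43} × {p87, p88} = {(41,p87), (41,p88), (42,p87), (42,p88), (43,p87), (43,p88)}
  {41, 42, 43} × {p88, p89} = {(41,p88), (41,p89), (42,p88), (42,p89), (43,p88), (43,p89)}
  {42, 43} × {p87, p88, p89} = {(42,p87), (42,p88), (42,p89), (43,p87), (43,p88), (43,p89)}
  {41, 42, 43} × {p87, p88, p89} = {(41,p87), (41,p88), (41,p89), (42,p87), (42,p88), (42,p89), (43,p87), (43,p88), (43,p89)}
These 26 distinct sets form the basis B.
Close under arbitrary unions to get τ_{X×Y}; counting gives |τ_{X×Y}| = 108.


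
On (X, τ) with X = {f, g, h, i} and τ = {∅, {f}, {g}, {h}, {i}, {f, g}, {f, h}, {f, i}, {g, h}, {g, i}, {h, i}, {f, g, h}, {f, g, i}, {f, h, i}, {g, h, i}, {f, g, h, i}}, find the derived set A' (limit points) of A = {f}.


A' = ∅

For each x ∈ X, list the open sets U ∈ τ with x ∈ U, then check whether U ∩ (A ∖ {x}) ≠ ∅ for every such U.
  x = f: open {f} ∋ x has {f} ∩ (A ∖ {f}) = ∅, so x is NOT a limit point.
  x = g: open {g} ∋ x has {g} ∩ (A ∖ {g}) = ∅, so x is NOT a limit point.
  x = h: open {h} ∋ x has {h} ∩ (A ∖ {h}) = ∅, so x is NOT a limit point.
  x = i: open {i} ∋ x has {i} ∩ (A ∖ {i}) = ∅, so x is NOT a limit point.
Collecting: A' = ∅.


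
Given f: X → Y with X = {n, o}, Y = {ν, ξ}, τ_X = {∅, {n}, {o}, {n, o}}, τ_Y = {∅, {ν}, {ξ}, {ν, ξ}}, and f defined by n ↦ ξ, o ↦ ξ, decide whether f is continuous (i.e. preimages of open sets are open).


f IS continuous.

Compute f^{-1}(U) for each U ∈ τ_Y:
  U = ∅: f^{-1}(U) = ∅ ∈ τ_X ✓.
  U = {ν}: f^{-1}(U) = ∅ ∈ τ_X ✓.
  U = {ξ}: f^{-1}(U) = {n, o} ∈ τ_X ✓.
  U = {ν, ξ}: f^{-1}(U) = {n, o} ∈ τ_X ✓.
Every preimage lies in τ_X, so f IS continuous.


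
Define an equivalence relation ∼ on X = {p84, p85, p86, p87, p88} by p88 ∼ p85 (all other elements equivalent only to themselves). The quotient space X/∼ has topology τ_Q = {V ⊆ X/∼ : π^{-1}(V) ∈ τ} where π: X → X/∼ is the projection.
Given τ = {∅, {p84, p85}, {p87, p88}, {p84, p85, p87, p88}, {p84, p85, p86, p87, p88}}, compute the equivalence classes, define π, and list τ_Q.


X/∼ = {[p84], [p85=p88], [p86], [p87]}; |τ_Q| = 3.

Equivalence classes: [p84], [p85=p88], [p86], [p87].
Quotient map π: X → X/∼ sends p84 ↦ [p84], p85 ↦ [p85=p88], p86 ↦ [p86], p87 ↦ [p87], p88 ↦ [p85=p88].
For each subset V ⊆ X/∼, compute π^{-1}(V) ⊆ X and check whether π^{-1}(V) ∈ τ. V is open in τ_Q iff π^{-1}(V) ∈ τ.
  V = {}: π^{-1}(V) = ∅ ∈ τ ✓.
  V = {[p84]}: π^{-1}(V) = {p84} ∉ τ ✗.
  V = {[p85=p88]}: π^{-1}(V) = {p85, p88} ∉ τ ✗.
  V = {[p84], [p85=p88]}: π^{-1}(V) = {p84, p85, p88} ∉ τ ✗.
  V = {[p86]}: π^{-1}(V) = {p86} ∉ τ ✗.
  V = {[p84], [p86]}: π^{-1}(V) = {p84, p86} ∉ τ ✗.
  V = {[p85=p88], [p86]}: π^{-1}(V) = {p85, p86, p88} ∉ τ ✗.
  V = {[p84], [p85=p88], [p86]}: π^{-1}(V) = {p84, p85, p86, p88} ∉ τ ✗.
  V = {[p87]}: π^{-1}(V) = {p87} ∉ τ ✗.
  V = {[p84], [p87]}: π^{-1}(V) = {p84, p87} ∉ τ ✗.
  V = {[p85=p88], [p87]}: π^{-1}(V) = {p85, p87, p88} ∉ τ ✗.
  V = {[p84], [p85=p88], [p87]}: π^{-1}(V) = {p84, p85, p87, p88} ∈ τ ✓.
  V = {[p86], [p87]}: π^{-1}(V) = {p86, p87} ∉ τ ✗.
  V = {[p84], [p86], [p87]}: π^{-1}(V) = {p84, p86, p87} ∉ τ ✗.
  V = {[p85=p88], [p86], [p87]}: π^{-1}(V) = {p85, p86, p87, p88} ∉ τ ✗.
  V = {[p84], [p85=p88], [p86], [p87]}: π^{-1}(V) = {p84, p85, p86, p87, p88} ∈ τ ✓.
Open sets in the quotient: τ_Q = {{}, {[p84], [p85=p88], [p87]}, {[p84], [p85=p88], [p86], [p87]}} (3 elements).


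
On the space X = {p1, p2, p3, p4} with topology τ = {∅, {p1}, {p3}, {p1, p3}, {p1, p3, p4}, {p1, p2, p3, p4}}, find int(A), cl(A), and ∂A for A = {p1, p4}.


int(A) = {p1}, cl(A) = {p1, p2, p4}, ∂A = {p2, p4}.

Closed sets in (X, τ) are complements of opens:
  closed(X, τ) = {∅, {p2}, {p2, p4}, {p1, p2, p4}, {p2, p3, p4}, {p1, p2, p3, p4}}.
int(A) = ⋃ {U ∈ τ : U ⊆ A}. Opens contained in A: ∅, {p1}.
Taking the union of these: int(A) = {p1}.
cl(A) = ⋂ {C closed : A ⊆ C}. Closed sets containing A: {p1, p2, p4}, {p1, p2, p3, p4}.
Intersecting these: cl(A) = {p1, p2, p4}.
∂A = cl(A) ∖ int(A) = {p1, p2, p4} ∖ {p1} = {p2, p4}.


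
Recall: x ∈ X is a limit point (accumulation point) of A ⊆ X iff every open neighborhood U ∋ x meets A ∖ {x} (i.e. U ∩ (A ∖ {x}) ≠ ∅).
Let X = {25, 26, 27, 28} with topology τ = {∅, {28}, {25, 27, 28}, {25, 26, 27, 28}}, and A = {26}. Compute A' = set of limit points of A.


A' = ∅

For each x ∈ X, list the open sets U ∈ τ with x ∈ U, then check whether U ∩ (A ∖ {x}) ≠ ∅ for every such U.
  x = 25: open {25, 27, 28} ∋ x has {25, 27, 28} ∩ (A ∖ {25}) = ∅, so x is NOT a limit point.
  x = 26: open {25, 26, 27, 28} ∋ x has {25, 26, 27, 28} ∩ (A ∖ {26}) = ∅, so x is NOT a limit point.
  x = 27: open {25, 27, 28} ∋ x has {25, 27, 28} ∩ (A ∖ {27}) = ∅, so x is NOT a limit point.
  x = 28: open {28} ∋ x has {28} ∩ (A ∖ {28}) = ∅, so x is NOT a limit point.
Collecting: A' = ∅.


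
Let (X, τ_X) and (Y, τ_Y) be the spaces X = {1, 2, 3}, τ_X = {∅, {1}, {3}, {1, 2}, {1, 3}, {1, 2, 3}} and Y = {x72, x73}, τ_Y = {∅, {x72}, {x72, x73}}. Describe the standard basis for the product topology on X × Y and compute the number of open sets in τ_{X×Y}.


Basis B = {∅ × ∅, {1} × {x72}, {3} × {x72}, {1} × {x72, x73}, {1, 2} × {x72}, {1, 3} × {x72}, {3} × {x72, x73}, {1, 2, 3} × {x72}, {1, 2} × {x72, x73}, {1, 3} × {x72, x73}, {1, 2, 3} × {x72, x73}}; |τ_{X×Y}| = 18.

Enumerate products U × V with U ∈ τ_X, V ∈ τ_Y (deduplicated):
  ∅ × ∅ = {} (∅)
  {1} × {x72} = {(1,x72)}
  {3} × {x72} = {(3,x72)}
  {1} × {x72, x73} = {(1,x72), (1,x73)}
  {1, 2} × {x72} = {(1,x72), (2,x72)}
  {1, 3} × {x72} = {(1,x72), (3,x72)}
  {3} × {x72, x73} = {(3,x72), (3,x73)}
  {1, 2, 3} × {x72} = {(1,x72), (2,x72), (3,x72)}
  {1, 2} × {x72, x73} = {(1,x72), (1,x73), (2,x72), (2,x73)}
  {1, 3} × {x72, x73} = {(1,x72), (1,x73), (3,x72), (3,x73)}
  {1, 2, 3} × {x72, x73} = {(1,x72), (1,x73), (2,x72), (2,x73), (3,x72), (3,x73)}
These 11 distinct sets form the basis B.
Close under arbitrary unions to get τ_{X×Y}; counting gives |τ_{X×Y}| = 18.


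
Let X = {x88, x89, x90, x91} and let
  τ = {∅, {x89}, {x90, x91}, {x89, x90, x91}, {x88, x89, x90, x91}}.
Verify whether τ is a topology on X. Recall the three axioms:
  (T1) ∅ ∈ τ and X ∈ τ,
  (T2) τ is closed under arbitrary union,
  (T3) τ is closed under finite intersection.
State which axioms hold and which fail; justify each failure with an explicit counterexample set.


τ IS a topology on X.

Axiom (T1): ∅ ∈ τ? Yes; X ∈ τ? Yes.
Axiom (T2/T3): check pairwise unions and intersections of members of τ.
All pairwise intersections and unions checked — each lies in τ. Therefore τ satisfies (T1), (T2), (T3): it IS a topology on X.


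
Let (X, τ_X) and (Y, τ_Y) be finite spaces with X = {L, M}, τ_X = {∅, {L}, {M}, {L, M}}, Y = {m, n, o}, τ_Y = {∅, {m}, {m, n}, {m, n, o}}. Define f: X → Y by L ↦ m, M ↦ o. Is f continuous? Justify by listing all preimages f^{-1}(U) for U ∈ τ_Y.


f IS continuous.

Compute f^{-1}(U) for each U ∈ τ_Y:
  U = ∅: f^{-1}(U) = ∅ ∈ τ_X ✓.
  U = {m}: f^{-1}(U) = {L} ∈ τ_X ✓.
  U = {m, n}: f^{-1}(U) = {L} ∈ τ_X ✓.
  U = {m, n, o}: f^{-1}(U) = {L, M} ∈ τ_X ✓.
Every preimage lies in τ_X, so f IS continuous.


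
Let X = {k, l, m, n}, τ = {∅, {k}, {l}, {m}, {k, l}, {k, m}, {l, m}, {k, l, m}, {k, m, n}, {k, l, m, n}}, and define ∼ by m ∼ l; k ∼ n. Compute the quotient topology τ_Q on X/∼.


X/∼ = {[k=n], [l=m]}; |τ_Q| = 3.

Equivalence classes: [k=n], [l=m].
Quotient map π: X → X/∼ sends k ↦ [k=n], l ↦ [l=m], m ↦ [l=m], n ↦ [k=n].
For each subset V ⊆ X/∼, compute π^{-1}(V) ⊆ X and check whether π^{-1}(V) ∈ τ. V is open in τ_Q iff π^{-1}(V) ∈ τ.
  V = {}: π^{-1}(V) = ∅ ∈ τ ✓.
  V = {[k=n]}: π^{-1}(V) = {k, n} ∉ τ ✗.
  V = {[l=m]}: π^{-1}(V) = {l, m} ∈ τ ✓.
  V = {[k=n], [l=m]}: π^{-1}(V) = {k, l, m, n} ∈ τ ✓.
Open sets in the quotient: τ_Q = {{}, {[l=m]}, {[k=n], [l=m]}} (3 elements).


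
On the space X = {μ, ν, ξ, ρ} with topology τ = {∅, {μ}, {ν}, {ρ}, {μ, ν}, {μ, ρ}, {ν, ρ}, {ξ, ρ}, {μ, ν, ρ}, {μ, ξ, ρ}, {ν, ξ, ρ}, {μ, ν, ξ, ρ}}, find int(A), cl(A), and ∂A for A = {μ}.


int(A) = {μ}, cl(A) = {μ}, ∂A = ∅.

Closed sets in (X, τ) are complements of opens:
  closed(X, τ) = {∅, {μ}, {ν}, {ξ}, {μ, ν}, {μ, ξ}, {ν, ξ}, {ξ, ρ}, {μ, ν, ξ}, {μ, ξ, ρ}, {ν, ξ, ρ}, {μ, ν, ξ, ρ}}.
int(A) = ⋃ {U ∈ τ : U ⊆ A}. Opens contained in A: ∅, {μ}.
Taking the union of these: int(A) = {μ}.
cl(A) = ⋂ {C closed : A ⊆ C}. Closed sets containing A: {μ}, {μ, ν}, {μ, ξ}, {μ, ν, ξ}, {μ, ξ, ρ}, {μ, ν, ξ, ρ}.
Intersecting these: cl(A) = {μ}.
∂A = cl(A) ∖ int(A) = {μ} ∖ {μ} = ∅.


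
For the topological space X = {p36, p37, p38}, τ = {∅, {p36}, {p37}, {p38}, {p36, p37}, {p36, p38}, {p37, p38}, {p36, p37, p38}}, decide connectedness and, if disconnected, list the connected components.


(X, τ) is disconnected; components = [{p36}, {p37}, {p38}].

Find clopen sets (U ∈ τ with X ∖ U ∈ τ):
  U = ∅, X ∖ U = {p36, p37, p38} — both open, so U is clopen.
  U = {p36}, X ∖ U = {p37, p38} — both open, so U is clopen.
  U = {p37}, X ∖ U = {p36, p38} — both open, so U is clopen.
  U = {p38}, X ∖ U = {p36, p37} — both open, so U is clopen.
  U = {p36, p37}, X ∖ U = {p38} — both open, so U is clopen.
  U = {p36, p38}, X ∖ U = {p37} — both open, so U is clopen.
  U = {p37, p38}, X ∖ U = {p36} — both open, so U is clopen.
  U = {p36, p37, p38}, X ∖ U = ∅ — both open, so U is clopen.
Nontrivial clopen(s) exist: e.g. {p36}. So (X, τ) is disconnected.
Compute connected components by grouping points that agree on all clopens:
  component: {p36}
  component: {p37}
  component: {p38}


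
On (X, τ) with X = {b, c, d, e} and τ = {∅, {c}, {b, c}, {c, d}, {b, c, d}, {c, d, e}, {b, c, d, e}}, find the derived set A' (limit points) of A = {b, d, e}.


A' = {e}

For each x ∈ X, list the open sets U ∈ τ with x ∈ U, then check whether U ∩ (A ∖ {x}) ≠ ∅ for every such U.
  x = b: open {b, c} ∋ x has {b, c} ∩ (A ∖ {b}) = ∅, so x is NOT a limit point.
  x = c: open {c} ∋ x has {c} ∩ (A ∖ {c}) = ∅, so x is NOT a limit point.
  x = d: open {c, d} ∋ x has {c, d} ∩ (A ∖ {d}) = ∅, so x is NOT a limit point.
  x = e: opens ∋ x are {c, d, e}, {b, c, d, e}; each meets A ∖ {e}, so x IS a limit point.
Collecting: A' = {e}.


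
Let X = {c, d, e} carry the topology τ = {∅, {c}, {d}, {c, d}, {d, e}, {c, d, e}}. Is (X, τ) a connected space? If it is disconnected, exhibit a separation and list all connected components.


(X, τ) is disconnected; components = [{c}, {d, e}].

Find clopen sets (U ∈ τ with X ∖ U ∈ τ):
  U = ∅, X ∖ U = {c, d, e} — both open, so U is clopen.
  U = {c}, X ∖ U = {d, e} — both open, so U is clopen.
  U = {d, e}, X ∖ U = {c} — both open, so U is clopen.
  U = {c, d, e}, X ∖ U = ∅ — both open, so U is clopen.
Nontrivial clopen(s) exist: e.g. {c}. So (X, τ) is disconnected.
Compute connected components by grouping points that agree on all clopens:
  component: {c}
  component: {d, e}


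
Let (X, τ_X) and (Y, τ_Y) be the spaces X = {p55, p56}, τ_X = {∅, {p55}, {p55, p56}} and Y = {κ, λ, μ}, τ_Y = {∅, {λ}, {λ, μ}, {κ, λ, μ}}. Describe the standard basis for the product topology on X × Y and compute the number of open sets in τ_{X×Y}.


Basis B = {∅ × ∅, {p55} × {λ}, {p55} × {λ, μ}, {p55, p56} × {λ}, {p55} × {κ, λ, μ}, {p55, p56} × {λ, μ}, {p55, p56} × {κ, λ, μ}}; |τ_{X×Y}| = 10.

Enumerate products U × V with U ∈ τ_X, V ∈ τ_Y (deduplicated):
  ∅ × ∅ = {} (∅)
  {p55} × {λ} = {(p55,λ)}
  {p55} × {λ, μ} = {(p55,λ), (p55,μ)}
  {p55, p56} × {λ} = {(p55,λ), (p56,λ)}
  {p55} × {κ, λ, μ} = {(p55,κ), (p55,λ), (p55,μ)}
  {p55, p56} × {λ, μ} = {(p55,λ), (p55,μ), (p56,λ), (p56,μ)}
  {p55, p56} × {κ, λ, μ} = {(p55,κ), (p55,λ), (p55,μ), (p56,κ), (p56,λ), (p56,μ)}
These 7 distinct sets form the basis B.
Close under arbitrary unions to get τ_{X×Y}; counting gives |τ_{X×Y}| = 10.


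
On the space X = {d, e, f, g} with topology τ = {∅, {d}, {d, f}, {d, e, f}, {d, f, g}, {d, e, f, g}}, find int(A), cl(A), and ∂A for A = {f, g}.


int(A) = ∅, cl(A) = {e, f, g}, ∂A = {e, f, g}.

Closed sets in (X, τ) are complements of opens:
  closed(X, τ) = {∅, {e}, {g}, {e, g}, {e, f, g}, {d, e, f, g}}.
int(A) = ⋃ {U ∈ τ : U ⊆ A}. Opens contained in A: ∅.
Taking the union of these: int(A) = ∅.
cl(A) = ⋂ {C closed : A ⊆ C}. Closed sets containing A: {e, f, g}, {d, e, f, g}.
Intersecting these: cl(A) = {e, f, g}.
∂A = cl(A) ∖ int(A) = {e, f, g} ∖ ∅ = {e, f, g}.


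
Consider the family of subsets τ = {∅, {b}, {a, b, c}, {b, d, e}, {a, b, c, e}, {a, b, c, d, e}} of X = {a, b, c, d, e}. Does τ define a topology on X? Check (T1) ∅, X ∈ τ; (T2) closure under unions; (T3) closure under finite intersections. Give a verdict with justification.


τ is NOT a topology on X.

Axiom (T1): ∅ ∈ τ? Yes; X ∈ τ? Yes.
Axiom (T2/T3): check pairwise unions and intersections of members of τ.
Counterexample for (T3): {b, d, e} ∩ {a, b, c, e} = {b, e} ∉ τ. Therefore τ is NOT a topology.


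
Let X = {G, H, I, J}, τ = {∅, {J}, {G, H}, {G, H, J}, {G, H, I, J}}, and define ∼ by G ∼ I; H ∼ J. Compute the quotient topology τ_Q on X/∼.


X/∼ = {[G=I], [H=J]}; |τ_Q| = 2.

Equivalence classes: [G=I], [H=J].
Quotient map π: X → X/∼ sends G ↦ [G=I], H ↦ [H=J], I ↦ [G=I], J ↦ [H=J].
For each subset V ⊆ X/∼, compute π^{-1}(V) ⊆ X and check whether π^{-1}(V) ∈ τ. V is open in τ_Q iff π^{-1}(V) ∈ τ.
  V = {}: π^{-1}(V) = ∅ ∈ τ ✓.
  V = {[G=I]}: π^{-1}(V) = {G, I} ∉ τ ✗.
  V = {[H=J]}: π^{-1}(V) = {H, J} ∉ τ ✗.
  V = {[G=I], [H=J]}: π^{-1}(V) = {G, H, I, J} ∈ τ ✓.
Open sets in the quotient: τ_Q = {{}, {[G=I], [H=J]}} (2 elements).


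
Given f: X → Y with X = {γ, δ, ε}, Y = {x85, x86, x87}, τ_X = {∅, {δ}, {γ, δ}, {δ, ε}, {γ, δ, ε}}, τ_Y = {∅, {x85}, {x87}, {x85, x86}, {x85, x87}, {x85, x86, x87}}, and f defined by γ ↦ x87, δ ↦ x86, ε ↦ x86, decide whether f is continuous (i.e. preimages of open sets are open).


f is NOT continuous.

Compute f^{-1}(U) for each U ∈ τ_Y:
  U = ∅: f^{-1}(U) = ∅ ∈ τ_X ✓.
  U = {x85}: f^{-1}(U) = ∅ ∈ τ_X ✓.
  U = {x87}: f^{-1}(U) = {γ} ∉ τ_X ✗.
  U = {x85, x86}: f^{-1}(U) = {δ, ε} ∈ τ_X ✓.
  U = {x85, x87}: f^{-1}(U) = {γ} ∉ τ_X ✗.
  U = {x85, x86, x87}: f^{-1}(U) = {γ, δ, ε} ∈ τ_X ✓.
Found U = {x87} with f^{-1}(U) = {γ} not in τ_X. Therefore f is NOT continuous.


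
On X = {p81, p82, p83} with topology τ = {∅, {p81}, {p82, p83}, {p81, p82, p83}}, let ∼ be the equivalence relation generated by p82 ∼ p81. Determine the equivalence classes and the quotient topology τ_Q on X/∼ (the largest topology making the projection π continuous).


X/∼ = {[p81=p82], [p83]}; |τ_Q| = 2.

Equivalence classes: [p81=p82], [p83].
Quotient map π: X → X/∼ sends p81 ↦ [p81=p82], p82 ↦ [p81=p82], p83 ↦ [p83].
For each subset V ⊆ X/∼, compute π^{-1}(V) ⊆ X and check whether π^{-1}(V) ∈ τ. V is open in τ_Q iff π^{-1}(V) ∈ τ.
  V = {}: π^{-1}(V) = ∅ ∈ τ ✓.
  V = {[p81=p82]}: π^{-1}(V) = {p81, p82} ∉ τ ✗.
  V = {[p83]}: π^{-1}(V) = {p83} ∉ τ ✗.
  V = {[p81=p82], [p83]}: π^{-1}(V) = {p81, p82, p83} ∈ τ ✓.
Open sets in the quotient: τ_Q = {{}, {[p81=p82], [p83]}} (2 elements).


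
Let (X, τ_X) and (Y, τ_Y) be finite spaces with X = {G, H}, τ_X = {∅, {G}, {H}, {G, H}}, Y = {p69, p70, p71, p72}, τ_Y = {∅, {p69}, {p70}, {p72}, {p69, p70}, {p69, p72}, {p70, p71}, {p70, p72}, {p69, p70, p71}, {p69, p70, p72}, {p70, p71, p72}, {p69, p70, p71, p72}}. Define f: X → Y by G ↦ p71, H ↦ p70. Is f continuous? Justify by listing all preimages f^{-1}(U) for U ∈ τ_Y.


f IS continuous.

Compute f^{-1}(U) for each U ∈ τ_Y:
  U = ∅: f^{-1}(U) = ∅ ∈ τ_X ✓.
  U = {p69}: f^{-1}(U) = ∅ ∈ τ_X ✓.
  U = {p70}: f^{-1}(U) = {H} ∈ τ_X ✓.
  U = {p72}: f^{-1}(U) = ∅ ∈ τ_X ✓.
  U = {p69, p70}: f^{-1}(U) = {H} ∈ τ_X ✓.
  U = {p69, p72}: f^{-1}(U) = ∅ ∈ τ_X ✓.
  U = {p70, p71}: f^{-1}(U) = {G, H} ∈ τ_X ✓.
  U = {p70, p72}: f^{-1}(U) = {H} ∈ τ_X ✓.
  U = {p69, p70, p71}: f^{-1}(U) = {G, H} ∈ τ_X ✓.
  U = {p69, p70, p72}: f^{-1}(U) = {H} ∈ τ_X ✓.
  U = {p70, p71, p72}: f^{-1}(U) = {G, H} ∈ τ_X ✓.
  U = {p69, p70, p71, p72}: f^{-1}(U) = {G, H} ∈ τ_X ✓.
Every preimage lies in τ_X, so f IS continuous.


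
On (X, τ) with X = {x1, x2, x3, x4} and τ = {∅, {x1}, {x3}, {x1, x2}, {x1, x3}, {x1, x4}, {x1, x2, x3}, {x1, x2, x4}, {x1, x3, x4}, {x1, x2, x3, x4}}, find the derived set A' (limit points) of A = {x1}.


A' = {x2, x4}

For each x ∈ X, list the open sets U ∈ τ with x ∈ U, then check whether U ∩ (A ∖ {x}) ≠ ∅ for every such U.
  x = x1: open {x1} ∋ x has {x1} ∩ (A ∖ {x1}) = ∅, so x is NOT a limit point.
  x = x2: opens ∋ x are {x1, x2}, {x1, x2, x3}, {x1, x2, x4}, {x1, x2, x3, x4}; each meets A ∖ {x2}, so x IS a limit point.
  x = x3: open {x3} ∋ x has {x3} ∩ (A ∖ {x3}) = ∅, so x is NOT a limit point.
  x = x4: opens ∋ x are {x1, x4}, {x1, x2, x4}, {x1, x3, x4}, {x1, x2, x3, x4}; each meets A ∖ {x4}, so x IS a limit point.
Collecting: A' = {x2, x4}.


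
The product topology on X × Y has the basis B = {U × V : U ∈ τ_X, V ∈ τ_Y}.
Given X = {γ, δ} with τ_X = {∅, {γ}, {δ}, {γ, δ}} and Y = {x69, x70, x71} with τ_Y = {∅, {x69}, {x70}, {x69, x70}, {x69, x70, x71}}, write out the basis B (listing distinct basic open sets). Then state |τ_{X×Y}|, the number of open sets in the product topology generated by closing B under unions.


Basis B = {∅ × ∅, {γ} × {x69}, {γ} × {x70}, {δ} × {x69}, {δ} × {x70}, {γ} × {x69, x70}, {γ, δ} × {x69}, {γ, δ} × {x70}, {δ} × {x69, x70}, {γ} × {x69, x70, x71}, {δ} × {x69, x70, x71}, {γ, δ} × {x69, x70}, {γ, δ} × {x69, x70, x71}}; |τ_{X×Y}| = 25.

Enumerate products U × V with U ∈ τ_X, V ∈ τ_Y (deduplicated):
  ∅ × ∅ = {} (∅)
  {γ} × {x69} = {(γ,x69)}
  {γ} × {x70} = {(γ,x70)}
  {δ} × {x69} = {(δ,x69)}
  {δ} × {x70} = {(δ,x70)}
  {γ} × {x69, x70} = {(γ,x69), (γ,x70)}
  {γ, δ} × {x69} = {(γ,x69), (δ,x69)}
  {γ, δ} × {x70} = {(γ,x70), (δ,x70)}
  {δ} × {x69, x70} = {(δ,x69), (δ,x70)}
  {γ} × {x69, x70, x71} = {(γ,x69), (γ,x70), (γ,x71)}
  {δ} × {x69, x70, x71} = {(δ,x69), (δ,x70), (δ,x71)}
  {γ, δ} × {x69, x70} = {(γ,x69), (γ,x70), (δ,x69), (δ,x70)}
  {γ, δ} × {x69, x70, x71} = {(γ,x69), (γ,x70), (γ,x71), (δ,x69), (δ,x70), (δ,x71)}
These 13 distinct sets form the basis B.
Close under arbitrary unions to get τ_{X×Y}; counting gives |τ_{X×Y}| = 25.


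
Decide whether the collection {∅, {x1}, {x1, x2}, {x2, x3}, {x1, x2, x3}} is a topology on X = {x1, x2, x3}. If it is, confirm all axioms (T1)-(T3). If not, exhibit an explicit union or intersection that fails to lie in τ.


τ is NOT a topology on X.

Axiom (T1): ∅ ∈ τ? Yes; X ∈ τ? Yes.
Axiom (T2/T3): check pairwise unions and intersections of members of τ.
Counterexample for (T3): {x1, x2} ∩ {x2, x3} = {x2} ∉ τ. Therefore τ is NOT a topology.


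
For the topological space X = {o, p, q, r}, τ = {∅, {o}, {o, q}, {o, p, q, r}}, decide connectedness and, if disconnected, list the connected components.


(X, τ) is connected.

Find clopen sets (U ∈ τ with X ∖ U ∈ τ):
  U = ∅, X ∖ U = {o, p, q, r} — both open, so U is clopen.
  U = {o, p, q, r}, X ∖ U = ∅ — both open, so U is clopen.
Only trivial clopens (∅ and X) exist, so (X, τ) is connected.
Compute connected components by grouping points that agree on all clopens:
  component: {o, p, q, r}


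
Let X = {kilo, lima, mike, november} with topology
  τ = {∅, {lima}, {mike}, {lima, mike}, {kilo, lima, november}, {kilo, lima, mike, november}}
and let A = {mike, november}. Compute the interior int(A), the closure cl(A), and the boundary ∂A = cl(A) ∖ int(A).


int(A) = {mike}, cl(A) = {kilo, mike, november}, ∂A = {kilo, november}.

Closed sets in (X, τ) are complements of opens:
  closed(X, τ) = {∅, {mike}, {kilo, november}, {kilo, lima, november}, {kilo, mike, november}, {kilo, lima, mike, november}}.
int(A) = ⋃ {U ∈ τ : U ⊆ A}. Opens contained in A: ∅, {mike}.
Taking the union of these: int(A) = {mike}.
cl(A) = ⋂ {C closed : A ⊆ C}. Closed sets containing A: {kilo, mike, november}, {kilo, lima, mike, november}.
Intersecting these: cl(A) = {kilo, mike, november}.
∂A = cl(A) ∖ int(A) = {kilo, mike, november} ∖ {mike} = {kilo, november}.


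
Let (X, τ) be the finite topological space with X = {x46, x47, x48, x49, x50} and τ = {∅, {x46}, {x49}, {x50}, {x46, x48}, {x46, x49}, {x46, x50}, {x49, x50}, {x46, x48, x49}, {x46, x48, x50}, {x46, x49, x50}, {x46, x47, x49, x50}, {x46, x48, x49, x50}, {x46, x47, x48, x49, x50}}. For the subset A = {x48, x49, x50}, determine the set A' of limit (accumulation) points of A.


A' = {x47}

For each x ∈ X, list the open sets U ∈ τ with x ∈ U, then check whether U ∩ (A ∖ {x}) ≠ ∅ for every such U.
  x = x46: open {x46} ∋ x has {x46} ∩ (A ∖ {x46}) = ∅, so x is NOT a limit point.
  x = x47: opens ∋ x are {x46, x47, x49, x50}, {x46, x47, x48, x49, x50}; each meets A ∖ {x47}, so x IS a limit point.
  x = x48: open {x46, x48} ∋ x has {x46, x48} ∩ (A ∖ {x48}) = ∅, so x is NOT a limit point.
  x = x49: open {x49} ∋ x has {x49} ∩ (A ∖ {x49}) = ∅, so x is NOT a limit point.
  x = x50: open {x50} ∋ x has {x50} ∩ (A ∖ {x50}) = ∅, so x is NOT a limit point.
Collecting: A' = {x47}.


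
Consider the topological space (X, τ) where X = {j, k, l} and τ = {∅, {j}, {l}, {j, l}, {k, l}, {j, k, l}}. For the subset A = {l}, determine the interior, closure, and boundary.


int(A) = {l}, cl(A) = {k, l}, ∂A = {k}.

Closed sets in (X, τ) are complements of opens:
  closed(X, τ) = {∅, {j}, {k}, {j, k}, {k, l}, {j, k, l}}.
int(A) = ⋃ {U ∈ τ : U ⊆ A}. Opens contained in A: ∅, {l}.
Taking the union of these: int(A) = {l}.
cl(A) = ⋂ {C closed : A ⊆ C}. Closed sets containing A: {k, l}, {j, k, l}.
Intersecting these: cl(A) = {k, l}.
∂A = cl(A) ∖ int(A) = {k, l} ∖ {l} = {k}.


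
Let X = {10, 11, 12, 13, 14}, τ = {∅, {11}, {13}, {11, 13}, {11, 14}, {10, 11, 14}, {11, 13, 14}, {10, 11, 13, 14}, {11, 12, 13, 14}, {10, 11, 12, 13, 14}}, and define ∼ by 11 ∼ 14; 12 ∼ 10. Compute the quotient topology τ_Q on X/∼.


X/∼ = {[10=12], [11=14], [13]}; |τ_Q| = 5.

Equivalence classes: [10=12], [11=14], [13].
Quotient map π: X → X/∼ sends 10 ↦ [10=12], 11 ↦ [11=14], 12 ↦ [10=12], 13 ↦ [13], 14 ↦ [11=14].
For each subset V ⊆ X/∼, compute π^{-1}(V) ⊆ X and check whether π^{-1}(V) ∈ τ. V is open in τ_Q iff π^{-1}(V) ∈ τ.
  V = {}: π^{-1}(V) = ∅ ∈ τ ✓.
  V = {[10=12]}: π^{-1}(V) = {10, 12} ∉ τ ✗.
  V = {[11=14]}: π^{-1}(V) = {11, 14} ∈ τ ✓.
  V = {[10=12], [11=14]}: π^{-1}(V) = {10, 11, 12, 14} ∉ τ ✗.
  V = {[13]}: π^{-1}(V) = {13} ∈ τ ✓.
  V = {[10=12], [13]}: π^{-1}(V) = {10, 12, 13} ∉ τ ✗.
  V = {[11=14], [13]}: π^{-1}(V) = {11, 13, 14} ∈ τ ✓.
  V = {[10=12], [11=14], [13]}: π^{-1}(V) = {10, 11, 12, 13, 14} ∈ τ ✓.
Open sets in the quotient: τ_Q = {{}, {[11=14]}, {[13]}, {[11=14], [13]}, {[10=12], [11=14], [13]}} (5 elements).


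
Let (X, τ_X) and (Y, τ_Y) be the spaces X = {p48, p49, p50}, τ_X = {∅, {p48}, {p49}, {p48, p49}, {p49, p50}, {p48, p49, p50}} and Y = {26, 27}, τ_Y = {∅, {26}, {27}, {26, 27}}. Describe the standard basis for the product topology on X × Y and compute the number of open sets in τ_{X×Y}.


Basis B = {∅ × ∅, {p48} × {26}, {p48} × {27}, {p49} × {26}, {p49} × {27}, {p48} × {26, 27}, {p48, p49} × {26}, {p48, p49} × {27}, {p49} × {26, 27}, {p49, p50} × {26}, {p49, p50} × {27}, {p48, p49, p50} × {26}, {p48, p49, p50} × {27}, {p48, p49} × {26, 27}, {p49, p50} × {26, 27}, {p48, p49, p50} × {26, 27}}; |τ_{X×Y}| = 36.

Enumerate products U × V with U ∈ τ_X, V ∈ τ_Y (deduplicated):
  ∅ × ∅ = {} (∅)
  {p48} × {26} = {(p48,26)}
  {p48} × {27} = {(p48,27)}
  {p49} × {26} = {(p49,26)}
  {p49} × {27} = {(p49,27)}
  {p48} × {26, 27} = {(p48,26), (p48,27)}
  {p48, p49} × {26} = {(p48,26), (p49,26)}
  {p48, p49} × {27} = {(p48,27), (p49,27)}
  {p49} × {26, 27} = {(p49,26), (p49,27)}
  {p49, p50} × {26} = {(p49,26), (p50,26)}
  {p49, p50} × {27} = {(p49,27), (p50,27)}
  {p48, p49, p50} × {26} = {(p48,26), (p49,26), (p50,26)}
  {p48, p49, p50} × {27} = {(p48,27), (p49,27), (p50,27)}
  {p48, p49} × {26, 27} = {(p48,26), (p48,27), (p49,26), (p49,27)}
  {p49, p50} × {26, 27} = {(p49,26), (p49,27), (p50,26), (p50,27)}
  {p48, p49, p50} × {26, 27} = {(p48,26), (p48,27), (p49,26), (p49,27), (p50,26), (p50,27)}
These 16 distinct sets form the basis B.
Close under arbitrary unions to get τ_{X×Y}; counting gives |τ_{X×Y}| = 36.


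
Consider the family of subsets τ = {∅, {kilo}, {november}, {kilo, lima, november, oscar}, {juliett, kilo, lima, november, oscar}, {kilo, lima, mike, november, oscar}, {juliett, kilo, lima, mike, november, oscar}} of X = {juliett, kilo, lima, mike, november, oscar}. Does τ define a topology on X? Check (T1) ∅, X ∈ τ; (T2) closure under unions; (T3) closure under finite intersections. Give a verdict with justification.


τ is NOT a topology on X.

Axiom (T1): ∅ ∈ τ? Yes; X ∈ τ? Yes.
Axiom (T2/T3): check pairwise unions and intersections of members of τ.
Counterexample for (T2): {kilo} ∪ {november} = {kilo, november} ∉ τ. Therefore τ is NOT a topology.


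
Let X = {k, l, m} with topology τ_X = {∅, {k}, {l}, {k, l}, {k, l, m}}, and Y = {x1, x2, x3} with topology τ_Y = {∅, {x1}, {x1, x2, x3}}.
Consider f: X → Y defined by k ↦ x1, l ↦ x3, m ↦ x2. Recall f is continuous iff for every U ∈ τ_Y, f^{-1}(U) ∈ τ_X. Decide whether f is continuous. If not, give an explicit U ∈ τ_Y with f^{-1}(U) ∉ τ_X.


f IS continuous.

Compute f^{-1}(U) for each U ∈ τ_Y:
  U = ∅: f^{-1}(U) = ∅ ∈ τ_X ✓.
  U = {x1}: f^{-1}(U) = {k} ∈ τ_X ✓.
  U = {x1, x2, x3}: f^{-1}(U) = {k, l, m} ∈ τ_X ✓.
Every preimage lies in τ_X, so f IS continuous.


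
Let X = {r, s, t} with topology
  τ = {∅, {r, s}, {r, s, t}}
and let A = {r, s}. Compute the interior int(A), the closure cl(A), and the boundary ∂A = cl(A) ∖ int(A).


int(A) = {r, s}, cl(A) = {r, s, t}, ∂A = {t}.

Closed sets in (X, τ) are complements of opens:
  closed(X, τ) = {∅, {t}, {r, s, t}}.
int(A) = ⋃ {U ∈ τ : U ⊆ A}. Opens contained in A: ∅, {r, s}.
Taking the union of these: int(A) = {r, s}.
cl(A) = ⋂ {C closed : A ⊆ C}. Closed sets containing A: {r, s, t}.
Intersecting these: cl(A) = {r, s, t}.
∂A = cl(A) ∖ int(A) = {r, s, t} ∖ {r, s} = {t}.


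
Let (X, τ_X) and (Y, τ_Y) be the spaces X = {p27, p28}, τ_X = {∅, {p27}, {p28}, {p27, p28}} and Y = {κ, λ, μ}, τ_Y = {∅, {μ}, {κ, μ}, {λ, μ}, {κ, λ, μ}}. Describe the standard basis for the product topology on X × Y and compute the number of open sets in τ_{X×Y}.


Basis B = {∅ × ∅, {p27} × {μ}, {p28} × {μ}, {p27} × {κ, μ}, {p27} × {λ, μ}, {p27, p28} × {μ}, {p28} × {κ, μ}, {p28} × {λ, μ}, {p27} × {κ, λ, μ}, {p28} × {κ, λ, μ}, {p27, p28} × {κ, μ}, {p27, p28} × {λ, μ}, {p27, p28} × {κ, λ, μ}}; |τ_{X×Y}| = 25.

Enumerate products U × V with U ∈ τ_X, V ∈ τ_Y (deduplicated):
  ∅ × ∅ = {} (∅)
  {p27} × {μ} = {(p27,μ)}
  {p28} × {μ} = {(p28,μ)}
  {p27} × {κ, μ} = {(p27,κ), (p27,μ)}
  {p27} × {λ, μ} = {(p27,λ), (p27,μ)}
  {p27, p28} × {μ} = {(p27,μ), (p28,μ)}
  {p28} × {κ, μ} = {(p28,κ), (p28,μ)}
  {p28} × {λ, μ} = {(p28,λ), (p28,μ)}
  {p27} × {κ, λ, μ} = {(p27,κ), (p27,λ), (p27,μ)}
  {p28} × {κ, λ, μ} = {(p28,κ), (p28,λ), (p28,μ)}
  {p27, p28} × {κ, μ} = {(p27,κ), (p27,μ), (p28,κ), (p28,μ)}
  {p27, p28} × {λ, μ} = {(p27,λ), (p27,μ), (p28,λ), (p28,μ)}
  {p27, p28} × {κ, λ, μ} = {(p27,κ), (p27,λ), (p27,μ), (p28,κ), (p28,λ), (p28,μ)}
These 13 distinct sets form the basis B.
Close under arbitrary unions to get τ_{X×Y}; counting gives |τ_{X×Y}| = 25.


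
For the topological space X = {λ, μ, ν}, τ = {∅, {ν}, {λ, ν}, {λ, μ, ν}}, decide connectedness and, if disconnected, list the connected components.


(X, τ) is connected.

Find clopen sets (U ∈ τ with X ∖ U ∈ τ):
  U = ∅, X ∖ U = {λ, μ, ν} — both open, so U is clopen.
  U = {λ, μ, ν}, X ∖ U = ∅ — both open, so U is clopen.
Only trivial clopens (∅ and X) exist, so (X, τ) is connected.
Compute connected components by grouping points that agree on all clopens:
  component: {λ, μ, ν}


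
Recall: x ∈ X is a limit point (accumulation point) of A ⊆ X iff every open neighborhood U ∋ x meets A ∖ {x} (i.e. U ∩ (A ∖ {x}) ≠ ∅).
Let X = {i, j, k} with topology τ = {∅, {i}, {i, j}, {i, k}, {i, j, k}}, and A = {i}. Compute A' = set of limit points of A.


A' = {j, k}

For each x ∈ X, list the open sets U ∈ τ with x ∈ U, then check whether U ∩ (A ∖ {x}) ≠ ∅ for every such U.
  x = i: open {i} ∋ x has {i} ∩ (A ∖ {i}) = ∅, so x is NOT a limit point.
  x = j: opens ∋ x are {i, j}, {i, j, k}; each meets A ∖ {j}, so x IS a limit point.
  x = k: opens ∋ x are {i, k}, {i, j, k}; each meets A ∖ {k}, so x IS a limit point.
Collecting: A' = {j, k}.


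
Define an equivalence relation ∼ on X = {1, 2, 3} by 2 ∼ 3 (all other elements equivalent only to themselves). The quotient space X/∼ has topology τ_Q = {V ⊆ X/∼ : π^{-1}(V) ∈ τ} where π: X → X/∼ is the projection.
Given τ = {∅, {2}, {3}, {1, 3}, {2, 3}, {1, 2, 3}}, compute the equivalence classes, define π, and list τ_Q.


X/∼ = {[1], [2=3]}; |τ_Q| = 3.

Equivalence classes: [1], [2=3].
Quotient map π: X → X/∼ sends 1 ↦ [1], 2 ↦ [2=3], 3 ↦ [2=3].
For each subset V ⊆ X/∼, compute π^{-1}(V) ⊆ X and check whether π^{-1}(V) ∈ τ. V is open in τ_Q iff π^{-1}(V) ∈ τ.
  V = {}: π^{-1}(V) = ∅ ∈ τ ✓.
  V = {[1]}: π^{-1}(V) = {1} ∉ τ ✗.
  V = {[2=3]}: π^{-1}(V) = {2, 3} ∈ τ ✓.
  V = {[1], [2=3]}: π^{-1}(V) = {1, 2, 3} ∈ τ ✓.
Open sets in the quotient: τ_Q = {{}, {[2=3]}, {[1], [2=3]}} (3 elements).


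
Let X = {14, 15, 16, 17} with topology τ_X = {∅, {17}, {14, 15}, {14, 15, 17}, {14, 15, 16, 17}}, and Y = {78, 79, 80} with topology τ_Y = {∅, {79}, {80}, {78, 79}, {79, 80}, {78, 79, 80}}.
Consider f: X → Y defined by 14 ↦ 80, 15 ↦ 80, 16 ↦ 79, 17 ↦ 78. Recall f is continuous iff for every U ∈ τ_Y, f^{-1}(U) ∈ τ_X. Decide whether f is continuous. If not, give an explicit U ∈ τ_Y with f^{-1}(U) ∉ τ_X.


f is NOT continuous.

Compute f^{-1}(U) for each U ∈ τ_Y:
  U = ∅: f^{-1}(U) = ∅ ∈ τ_X ✓.
  U = {79}: f^{-1}(U) = {16} ∉ τ_X ✗.
  U = {80}: f^{-1}(U) = {14, 15} ∈ τ_X ✓.
  U = {78, 79}: f^{-1}(U) = {16, 17} ∉ τ_X ✗.
  U = {79, 80}: f^{-1}(U) = {14, 15, 16} ∉ τ_X ✗.
  U = {78, 79, 80}: f^{-1}(U) = {14, 15, 16, 17} ∈ τ_X ✓.
Found U = {79} with f^{-1}(U) = {16} not in τ_X. Therefore f is NOT continuous.


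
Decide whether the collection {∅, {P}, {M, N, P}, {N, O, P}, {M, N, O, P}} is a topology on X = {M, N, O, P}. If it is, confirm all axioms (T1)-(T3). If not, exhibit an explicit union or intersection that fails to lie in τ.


τ is NOT a topology on X.

Axiom (T1): ∅ ∈ τ? Yes; X ∈ τ? Yes.
Axiom (T2/T3): check pairwise unions and intersections of members of τ.
Counterexample for (T3): {M, N, P} ∩ {N, O, P} = {N, P} ∉ τ. Therefore τ is NOT a topology.


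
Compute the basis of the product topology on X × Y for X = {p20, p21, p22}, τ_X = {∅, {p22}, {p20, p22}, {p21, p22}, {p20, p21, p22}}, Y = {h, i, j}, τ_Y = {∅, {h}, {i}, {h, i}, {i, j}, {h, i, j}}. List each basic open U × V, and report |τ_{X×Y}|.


Basis B = {∅ × ∅, {p22} × {h}, {p22} × {i}, {p20, p22} × {h}, {p20, p22} × {i}, {p21, p22} × {h}, {p21, p22} × {i}, {p22} × {h, i}, {p22} × {i, j}, {p20, p21, p22} × {h}, {p20, p21, p22} × {i}, {p22} × {h, i, j}, {p20, p22} × {h, i}, {p20, p22} × {i, j}, {p21, p22} × {h, i}, {p21, p22} × {i, j}, {p20, p22} × {h, i, j}, {p20, p21, p22} × {h, i}, {p20, p21, p22} × {i, j}, {p21, p22} × {h, i, j}, {p20, p21, p22} × {h, i, j}}; |τ_{X×Y}| = 70.

Enumerate products U × V with U ∈ τ_X, V ∈ τ_Y (deduplicated):
  ∅ × ∅ = {} (∅)
  {p22} × {h} = {(p22,h)}
  {p22} × {i} = {(p22,i)}
  {p20, p22} × {h} = {(p20,h), (p22,h)}
  {p20, p22} × {i} = {(p20,i), (p22,i)}
  {p21, p22} × {h} = {(p21,h), (p22,h)}
  {p21, p22} × {i} = {(p21,i), (p22,i)}
  {p22} × {h, i} = {(p22,h), (p22,i)}
  {p22} × {i, j} = {(p22,i), (p22,j)}
  {p20, p21, p22} × {h} = {(p20,h), (p21,h), (p22,h)}
  {p20, p21, p22} × {i} = {(p20,i), (p21,i), (p22,i)}
  {p22} × {h, i, j} = {(p22,h), (p22,i), (p22,j)}
  {p20, p22} × {h, i} = {(p20,h), (p20,i), (p22,h), (p22,i)}
  {p20, p22} × {i, j} = {(p20,i), (p20,j), (p22,i), (p22,j)}
  {p21, p22} × {h, i} = {(p21,h), (p21,i), (p22,h), (p22,i)}
  {p21, p22} × {i, j} = {(p21,i), (p21,j), (p22,i), (p22,j)}
  {p20, p22} × {h, i, j} = {(p20,h), (p20,i), (p20,j), (p22,h), (p22,i), (p22,j)}
  {p20, p21, p22} × {h, i} = {(p20,h), (p20,i), (p21,h), (p21,i), (p22,h), (p22,i)}
  {p20, p21, p22} × {i, j} = {(p20,i), (p20,j), (p21,i), (p21,j), (p22,i), (p22,j)}
  {p21, p22} × {h, i, j} = {(p21,h), (p21,i), (p21,j), (p22,h), (p22,i), (p22,j)}
  {p20, p21, p22} × {h, i, j} = {(p20,h), (p20,i), (p20,j), (p21,h), (p21,i), (p21,j), (p22,h), (p22,i), (p22,j)}
These 21 distinct sets form the basis B.
Close under arbitrary unions to get τ_{X×Y}; counting gives |τ_{X×Y}| = 70.


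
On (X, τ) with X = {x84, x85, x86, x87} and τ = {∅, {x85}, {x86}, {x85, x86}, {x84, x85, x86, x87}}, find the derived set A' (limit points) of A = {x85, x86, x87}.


A' = {x84, x87}

For each x ∈ X, list the open sets U ∈ τ with x ∈ U, then check whether U ∩ (A ∖ {x}) ≠ ∅ for every such U.
  x = x84: opens ∋ x are {x84, x85, x86, x87}; each meets A ∖ {x84}, so x IS a limit point.
  x = x85: open {x85} ∋ x has {x85} ∩ (A ∖ {x85}) = ∅, so x is NOT a limit point.
  x = x86: open {x86} ∋ x has {x86} ∩ (A ∖ {x86}) = ∅, so x is NOT a limit point.
  x = x87: opens ∋ x are {x84, x85, x86, x87}; each meets A ∖ {x87}, so x IS a limit point.
Collecting: A' = {x84, x87}.


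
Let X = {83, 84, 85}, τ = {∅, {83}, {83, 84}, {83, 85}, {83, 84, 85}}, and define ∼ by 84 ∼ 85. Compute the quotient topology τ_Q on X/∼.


X/∼ = {[83], [84=85]}; |τ_Q| = 3.

Equivalence classes: [83], [84=85].
Quotient map π: X → X/∼ sends 83 ↦ [83], 84 ↦ [84=85], 85 ↦ [84=85].
For each subset V ⊆ X/∼, compute π^{-1}(V) ⊆ X and check whether π^{-1}(V) ∈ τ. V is open in τ_Q iff π^{-1}(V) ∈ τ.
  V = {}: π^{-1}(V) = ∅ ∈ τ ✓.
  V = {[83]}: π^{-1}(V) = {83} ∈ τ ✓.
  V = {[84=85]}: π^{-1}(V) = {84, 85} ∉ τ ✗.
  V = {[83], [84=85]}: π^{-1}(V) = {83, 84, 85} ∈ τ ✓.
Open sets in the quotient: τ_Q = {{}, {[83]}, {[83], [84=85]}} (3 elements).


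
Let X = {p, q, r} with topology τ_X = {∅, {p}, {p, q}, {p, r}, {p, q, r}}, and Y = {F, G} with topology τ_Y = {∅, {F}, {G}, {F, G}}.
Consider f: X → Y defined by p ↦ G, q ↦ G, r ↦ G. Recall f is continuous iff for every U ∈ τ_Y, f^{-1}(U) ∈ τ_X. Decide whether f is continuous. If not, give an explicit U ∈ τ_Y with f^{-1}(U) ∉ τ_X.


f IS continuous.

Compute f^{-1}(U) for each U ∈ τ_Y:
  U = ∅: f^{-1}(U) = ∅ ∈ τ_X ✓.
  U = {F}: f^{-1}(U) = ∅ ∈ τ_X ✓.
  U = {G}: f^{-1}(U) = {p, q, r} ∈ τ_X ✓.
  U = {F, G}: f^{-1}(U) = {p, q, r} ∈ τ_X ✓.
Every preimage lies in τ_X, so f IS continuous.


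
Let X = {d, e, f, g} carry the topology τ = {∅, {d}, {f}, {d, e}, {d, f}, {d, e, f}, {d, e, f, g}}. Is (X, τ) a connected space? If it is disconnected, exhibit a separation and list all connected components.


(X, τ) is connected.

Find clopen sets (U ∈ τ with X ∖ U ∈ τ):
  U = ∅, X ∖ U = {d, e, f, g} — both open, so U is clopen.
  U = {d, e, f, g}, X ∖ U = ∅ — both open, so U is clopen.
Only trivial clopens (∅ and X) exist, so (X, τ) is connected.
Compute connected components by grouping points that agree on all clopens:
  component: {d, e, f, g}


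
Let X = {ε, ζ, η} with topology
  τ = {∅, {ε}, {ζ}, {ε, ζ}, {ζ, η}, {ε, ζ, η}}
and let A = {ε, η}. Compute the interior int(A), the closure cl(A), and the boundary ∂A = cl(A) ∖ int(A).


int(A) = {ε}, cl(A) = {ε, η}, ∂A = {η}.

Closed sets in (X, τ) are complements of opens:
  closed(X, τ) = {∅, {ε}, {η}, {ε, η}, {ζ, η}, {ε, ζ, η}}.
int(A) = ⋃ {U ∈ τ : U ⊆ A}. Opens contained in A: ∅, {ε}.
Taking the union of these: int(A) = {ε}.
cl(A) = ⋂ {C closed : A ⊆ C}. Closed sets containing A: {ε, η}, {ε, ζ, η}.
Intersecting these: cl(A) = {ε, η}.
∂A = cl(A) ∖ int(A) = {ε, η} ∖ {ε} = {η}.


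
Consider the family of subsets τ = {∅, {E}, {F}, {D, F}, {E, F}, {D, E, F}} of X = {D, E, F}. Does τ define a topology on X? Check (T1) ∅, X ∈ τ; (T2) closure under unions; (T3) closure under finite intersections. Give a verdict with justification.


τ IS a topology on X.

Axiom (T1): ∅ ∈ τ? Yes; X ∈ τ? Yes.
Axiom (T2/T3): check pairwise unions and intersections of members of τ.
All pairwise intersections and unions checked — each lies in τ. Therefore τ satisfies (T1), (T2), (T3): it IS a topology on X.
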